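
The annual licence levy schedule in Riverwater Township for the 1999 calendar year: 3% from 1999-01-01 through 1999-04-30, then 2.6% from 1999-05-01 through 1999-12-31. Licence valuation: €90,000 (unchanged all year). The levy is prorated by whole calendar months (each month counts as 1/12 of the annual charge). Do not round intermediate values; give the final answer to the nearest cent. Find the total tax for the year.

€2,460.00

1999-01-01 to 1999-04-30: 4 months at 3% → €90,000 × 3% × 4/12 = €900.0000
1999-05-01 to 1999-12-31: 8 months at 2.6% → €90,000 × 2.6% × 8/12 = €1,560.0000
Total = €2,460.0000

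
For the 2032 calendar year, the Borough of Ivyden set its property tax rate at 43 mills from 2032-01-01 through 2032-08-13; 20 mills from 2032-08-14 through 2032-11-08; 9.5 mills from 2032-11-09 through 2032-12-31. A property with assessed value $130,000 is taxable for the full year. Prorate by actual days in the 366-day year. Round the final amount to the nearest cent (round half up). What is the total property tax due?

$4,248.62

2032-01-01 to 2032-08-13: 226 days at 43 mills → $130,000 × 4.3% × 226/366 = $3,451.7486
2032-08-14 to 2032-11-08: 87 days at 20 mills → $130,000 × 2% × 87/366 = $618.0328
2032-11-09 to 2032-12-31: 53 days at 9.5 mills → $130,000 × 0.95% × 53/366 = $178.8388
Total = $4,248.6202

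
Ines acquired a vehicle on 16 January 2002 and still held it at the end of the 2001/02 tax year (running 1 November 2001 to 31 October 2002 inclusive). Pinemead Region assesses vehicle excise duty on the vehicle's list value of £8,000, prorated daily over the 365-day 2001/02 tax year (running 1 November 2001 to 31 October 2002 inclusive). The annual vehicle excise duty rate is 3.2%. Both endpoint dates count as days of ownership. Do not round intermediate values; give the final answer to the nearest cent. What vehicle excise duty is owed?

£202.70

Days held (16 January – 31 October 2002): 289 out of 365
Tax = £8,000 × 3.2% × 289/365 = £202.6959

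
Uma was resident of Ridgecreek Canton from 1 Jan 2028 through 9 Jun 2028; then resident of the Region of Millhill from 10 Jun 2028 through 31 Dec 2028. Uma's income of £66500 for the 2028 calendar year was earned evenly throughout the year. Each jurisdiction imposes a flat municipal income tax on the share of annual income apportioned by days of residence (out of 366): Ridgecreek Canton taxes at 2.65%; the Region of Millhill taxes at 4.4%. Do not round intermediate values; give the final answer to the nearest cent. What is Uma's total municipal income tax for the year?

£2414.08

Ridgecreek Canton, 1 Jan – 9 Jun 2028: 161 days → £66500 × 2.65% × 161/366 = £775.1974
The Region of Millhill, 10 Jun – 31 Dec 2028: 205 days → £66500 × 4.4% × 205/366 = £1638.8798
Total = £2414.0772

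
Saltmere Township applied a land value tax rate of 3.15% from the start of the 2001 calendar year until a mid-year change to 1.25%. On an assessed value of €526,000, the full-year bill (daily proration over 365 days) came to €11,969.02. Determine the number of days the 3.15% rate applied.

197 days

Let d = days at the first rate; then 365 − d days at the second rate.
€526,000 × [3.15%·d + 1.25%·(365−d)] / 365 = €11,969.02
Solving gives d = 197, so the new rate took effect on 17 Jul 2001.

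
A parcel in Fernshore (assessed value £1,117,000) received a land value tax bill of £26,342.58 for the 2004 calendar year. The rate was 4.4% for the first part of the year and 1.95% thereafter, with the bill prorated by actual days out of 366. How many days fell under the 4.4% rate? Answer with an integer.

61 days

Let d = days at the first rate; then 366 − d days at the second rate.
£1,117,000 × [4.4%·d + 1.95%·(366−d)] / 366 = £26,342.58
Solving gives d = 61, so the new rate took effect on 2 Mar 2004.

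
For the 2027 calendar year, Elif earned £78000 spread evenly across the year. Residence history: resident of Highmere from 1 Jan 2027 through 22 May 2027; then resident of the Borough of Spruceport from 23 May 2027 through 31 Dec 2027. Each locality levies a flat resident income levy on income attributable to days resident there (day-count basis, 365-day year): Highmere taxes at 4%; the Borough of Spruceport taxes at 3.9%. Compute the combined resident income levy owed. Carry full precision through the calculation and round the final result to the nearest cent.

Highmere, 1 Jan – 22 May 2027: 142 days → £78000 × 4% × 142/365 = £1213.8082
The Borough of Spruceport, 23 May – 31 Dec 2027: 223 days → £78000 × 3.9% × 223/365 = £1858.5370
Total = £3072.3452

£3072.35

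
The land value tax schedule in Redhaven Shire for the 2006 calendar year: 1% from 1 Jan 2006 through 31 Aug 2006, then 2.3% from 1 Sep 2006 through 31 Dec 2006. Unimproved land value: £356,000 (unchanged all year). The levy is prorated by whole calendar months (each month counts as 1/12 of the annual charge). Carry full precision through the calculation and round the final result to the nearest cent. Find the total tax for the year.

1 Jan – 31 Aug 2006: 8 months at 1% → £356,000 × 1% × 8/12 = £2,373.3333
1 Sep – 31 Dec 2006: 4 months at 2.3% → £356,000 × 2.3% × 4/12 = £2,729.3333
Total = £5,102.6667

£5,102.67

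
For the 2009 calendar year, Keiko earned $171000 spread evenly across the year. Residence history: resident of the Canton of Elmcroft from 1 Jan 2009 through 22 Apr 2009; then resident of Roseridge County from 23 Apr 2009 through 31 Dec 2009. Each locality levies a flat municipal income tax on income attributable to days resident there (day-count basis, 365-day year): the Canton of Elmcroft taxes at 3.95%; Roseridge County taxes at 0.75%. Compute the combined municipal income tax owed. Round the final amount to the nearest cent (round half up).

The Canton of Elmcroft, 1 Jan – 22 Apr 2009: 112 days → $171000 × 3.95% × 112/365 = $2072.6137
Roseridge County, 23 Apr – 31 Dec 2009: 253 days → $171000 × 0.75% × 253/365 = $888.9658
Total = $2961.5795

$2961.58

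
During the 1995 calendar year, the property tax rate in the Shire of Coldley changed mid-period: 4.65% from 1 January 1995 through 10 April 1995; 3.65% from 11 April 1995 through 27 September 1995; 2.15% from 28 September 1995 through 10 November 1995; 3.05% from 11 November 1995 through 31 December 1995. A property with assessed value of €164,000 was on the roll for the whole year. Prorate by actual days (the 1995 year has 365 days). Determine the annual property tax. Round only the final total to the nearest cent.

€6,001.28

1 January – 10 April 1995: 100 days at 4.65% → €164,000 × 4.65% × 100/365 = €2,089.3151
11 April – 27 September 1995: 170 days at 3.65% → €164,000 × 3.65% × 170/365 = €2,788.0000
28 September – 10 November 1995: 44 days at 2.15% → €164,000 × 2.15% × 44/365 = €425.0521
11 November – 31 December 1995: 51 days at 3.05% → €164,000 × 3.05% × 51/365 = €698.9096
Total = €6,001.2767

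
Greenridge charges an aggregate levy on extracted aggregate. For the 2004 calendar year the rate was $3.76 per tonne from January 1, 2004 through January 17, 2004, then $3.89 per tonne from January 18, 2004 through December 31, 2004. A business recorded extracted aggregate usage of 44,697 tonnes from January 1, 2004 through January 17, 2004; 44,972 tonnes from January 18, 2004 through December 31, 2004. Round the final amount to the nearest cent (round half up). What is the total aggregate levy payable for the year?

$343,001.80

January 1 – January 17, 2004: 44,697 tonnes at $3.76/tonne → $168,060.72
January 18 – December 31, 2004: 44,972 tonnes at $3.89/tonne → $174,941.08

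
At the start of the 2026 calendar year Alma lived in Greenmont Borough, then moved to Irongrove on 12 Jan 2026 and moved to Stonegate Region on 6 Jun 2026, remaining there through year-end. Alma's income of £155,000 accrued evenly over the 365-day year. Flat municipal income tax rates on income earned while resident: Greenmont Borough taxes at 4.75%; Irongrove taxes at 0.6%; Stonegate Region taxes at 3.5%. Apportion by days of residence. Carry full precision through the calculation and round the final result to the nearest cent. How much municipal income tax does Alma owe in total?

£3,697.71

Greenmont Borough, 1 Jan – 11 Jan 2026: 11 days → £155,000 × 4.75% × 11/365 = £221.8836
Irongrove, 12 Jan – 5 Jun 2026: 145 days → £155,000 × 0.6% × 145/365 = £369.4521
Stonegate Region, 6 Jun – 31 Dec 2026: 209 days → £155,000 × 3.5% × 209/365 = £3,106.3699
Total = £3,697.7055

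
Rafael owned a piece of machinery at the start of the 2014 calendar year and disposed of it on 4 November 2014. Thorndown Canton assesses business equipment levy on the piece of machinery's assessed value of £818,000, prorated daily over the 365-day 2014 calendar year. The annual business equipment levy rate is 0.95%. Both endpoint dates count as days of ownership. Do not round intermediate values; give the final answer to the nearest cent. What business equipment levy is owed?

£6,557.45

Days held (1 January – 4 November 2014): 308 out of 365
Tax = £818,000 × 0.95% × 308/365 = £6,557.4466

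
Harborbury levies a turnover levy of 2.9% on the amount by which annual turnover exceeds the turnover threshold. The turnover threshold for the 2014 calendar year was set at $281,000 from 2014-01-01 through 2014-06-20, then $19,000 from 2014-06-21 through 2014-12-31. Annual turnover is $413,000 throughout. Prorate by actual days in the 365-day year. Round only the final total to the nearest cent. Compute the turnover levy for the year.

$7,866.39

2014-01-01 to 2014-06-20: 171 days, exemption $281,000 → ($413,000 − $281,000) × 2.9% × 171/365 = $1,793.3918
2014-06-21 to 2014-12-31: 194 days, exemption $19,000 → ($413,000 − $19,000) × 2.9% × 194/365 = $6,072.9973
Total = $7,866.3890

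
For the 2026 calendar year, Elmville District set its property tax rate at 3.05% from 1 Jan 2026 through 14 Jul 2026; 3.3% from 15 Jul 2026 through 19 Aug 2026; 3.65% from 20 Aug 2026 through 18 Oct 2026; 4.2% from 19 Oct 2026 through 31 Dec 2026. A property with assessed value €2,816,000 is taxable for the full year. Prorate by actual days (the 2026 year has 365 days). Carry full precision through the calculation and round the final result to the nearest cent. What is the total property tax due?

€95,925.30

1 Jan – 14 Jul 2026: 195 days at 3.05% → €2,816,000 × 3.05% × 195/365 = €45,885.3699
15 Jul – 19 Aug 2026: 36 days at 3.3% → €2,816,000 × 3.3% × 36/365 = €9,165.5014
20 Aug – 18 Oct 2026: 60 days at 3.65% → €2,816,000 × 3.65% × 60/365 = €16,896.0000
19 Oct – 31 Dec 2026: 74 days at 4.2% → €2,816,000 × 4.2% × 74/365 = €23,978.4329
Total = €95,925.3041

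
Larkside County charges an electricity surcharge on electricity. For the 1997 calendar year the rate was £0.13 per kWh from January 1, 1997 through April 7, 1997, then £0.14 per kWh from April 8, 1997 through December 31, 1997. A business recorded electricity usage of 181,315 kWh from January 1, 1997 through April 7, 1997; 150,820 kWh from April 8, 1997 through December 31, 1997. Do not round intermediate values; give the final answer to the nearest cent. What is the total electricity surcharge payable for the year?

January 1 – April 7, 1997: 181,315 kWh at £0.13/kWh → £23,570.95
April 8 – December 31, 1997: 150,820 kWh at £0.14/kWh → £21,114.80

£44,685.75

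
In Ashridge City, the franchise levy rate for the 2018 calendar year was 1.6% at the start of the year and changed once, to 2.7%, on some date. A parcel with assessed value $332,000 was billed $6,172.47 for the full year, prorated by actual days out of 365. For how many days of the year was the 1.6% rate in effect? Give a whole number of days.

279 days

Let d = days at the first rate; then 365 − d days at the second rate.
$332,000 × [1.6%·d + 2.7%·(365−d)] / 365 = $6,172.47
Solving gives d = 279, so the new rate took effect on 7 October 2018.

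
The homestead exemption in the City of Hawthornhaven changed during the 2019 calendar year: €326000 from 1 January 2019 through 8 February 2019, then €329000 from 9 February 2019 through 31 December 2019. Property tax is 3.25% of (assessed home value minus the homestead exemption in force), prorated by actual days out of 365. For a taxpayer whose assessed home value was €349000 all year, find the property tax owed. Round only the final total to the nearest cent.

1 January – 8 February 2019: 39 days, exemption €326000 → (€349000 − €326000) × 3.25% × 39/365 = €79.8699
9 February – 31 December 2019: 326 days, exemption €329000 → (€349000 − €329000) × 3.25% × 326/365 = €580.5479
Total = €660.4178

€660.42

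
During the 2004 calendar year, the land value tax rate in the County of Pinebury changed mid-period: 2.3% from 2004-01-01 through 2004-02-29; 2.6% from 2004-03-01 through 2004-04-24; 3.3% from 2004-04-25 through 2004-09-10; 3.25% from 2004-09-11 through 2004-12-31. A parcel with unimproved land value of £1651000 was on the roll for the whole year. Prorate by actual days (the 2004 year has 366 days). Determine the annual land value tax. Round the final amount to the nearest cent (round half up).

£49787.12

2004-01-01 to 2004-02-29: 60 days at 2.3% → £1651000 × 2.3% × 60/366 = £6225.0820
2004-03-01 to 2004-04-24: 55 days at 2.6% → £1651000 × 2.6% × 55/366 = £6450.6284
2004-04-25 to 2004-09-10: 139 days at 3.3% → £1651000 × 3.3% × 139/366 = £20691.6311
2004-09-11 to 2004-12-31: 112 days at 3.25% → £1651000 × 3.25% × 112/366 = £16419.7814
Total = £49787.1230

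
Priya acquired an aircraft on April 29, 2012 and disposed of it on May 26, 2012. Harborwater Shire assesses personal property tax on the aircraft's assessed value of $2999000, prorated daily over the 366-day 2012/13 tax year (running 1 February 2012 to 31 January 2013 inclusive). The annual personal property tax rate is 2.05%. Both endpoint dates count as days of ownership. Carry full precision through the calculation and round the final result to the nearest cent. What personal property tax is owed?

$4703.35

Days held (April 29 – May 26, 2012): 28 out of 366
Tax = $2999000 × 2.05% × 28/366 = $4703.3497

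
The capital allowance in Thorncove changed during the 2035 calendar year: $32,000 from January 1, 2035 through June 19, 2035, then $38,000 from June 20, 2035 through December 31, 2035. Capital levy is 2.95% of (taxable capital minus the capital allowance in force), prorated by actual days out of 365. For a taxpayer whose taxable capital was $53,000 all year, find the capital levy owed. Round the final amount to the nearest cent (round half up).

January 1 – June 19, 2035: 170 days, exemption $32,000 → ($53,000 − $32,000) × 2.95% × 170/365 = $288.5342
June 20 – December 31, 2035: 195 days, exemption $38,000 → ($53,000 − $38,000) × 2.95% × 195/365 = $236.4041
Total = $524.9384

$524.94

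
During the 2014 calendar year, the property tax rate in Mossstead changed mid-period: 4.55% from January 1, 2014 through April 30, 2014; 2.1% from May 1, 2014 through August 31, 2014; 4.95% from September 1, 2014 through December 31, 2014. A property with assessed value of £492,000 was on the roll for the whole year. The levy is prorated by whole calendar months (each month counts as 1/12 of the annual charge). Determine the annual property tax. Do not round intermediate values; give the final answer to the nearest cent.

£19,024.00

January 1 – April 30, 2014: 4 months at 4.55% → £492,000 × 4.55% × 4/12 = £7,462.0000
May 1 – August 31, 2014: 4 months at 2.1% → £492,000 × 2.1% × 4/12 = £3,444.0000
September 1 – December 31, 2014: 4 months at 4.95% → £492,000 × 4.95% × 4/12 = £8,118.0000
Total = £19,024.0000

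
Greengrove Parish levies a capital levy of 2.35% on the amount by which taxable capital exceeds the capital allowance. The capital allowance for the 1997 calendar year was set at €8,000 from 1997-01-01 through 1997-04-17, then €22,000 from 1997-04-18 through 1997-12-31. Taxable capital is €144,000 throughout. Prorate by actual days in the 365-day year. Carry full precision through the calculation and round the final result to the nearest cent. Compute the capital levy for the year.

€2,963.45

1997-01-01 to 1997-04-17: 107 days, exemption €8,000 → (€144,000 − €8,000) × 2.35% × 107/365 = €936.9096
1997-04-18 to 1997-12-31: 258 days, exemption €22,000 → (€144,000 − €22,000) × 2.35% × 258/365 = €2,026.5370
Total = €2,963.4466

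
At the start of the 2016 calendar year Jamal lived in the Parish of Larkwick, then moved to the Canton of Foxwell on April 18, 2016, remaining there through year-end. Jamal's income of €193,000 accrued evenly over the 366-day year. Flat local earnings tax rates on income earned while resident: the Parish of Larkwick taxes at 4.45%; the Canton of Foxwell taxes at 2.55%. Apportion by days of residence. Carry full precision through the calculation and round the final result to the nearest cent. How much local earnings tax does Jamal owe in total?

The Parish of Larkwick, January 1 – April 17, 2016: 108 days → €193,000 × 4.45% × 108/366 = €2,534.3115
The Canton of Foxwell, April 18 – December 31, 2016: 258 days → €193,000 × 2.55% × 258/366 = €3,469.2541
Total = €6,003.5656

€6,003.57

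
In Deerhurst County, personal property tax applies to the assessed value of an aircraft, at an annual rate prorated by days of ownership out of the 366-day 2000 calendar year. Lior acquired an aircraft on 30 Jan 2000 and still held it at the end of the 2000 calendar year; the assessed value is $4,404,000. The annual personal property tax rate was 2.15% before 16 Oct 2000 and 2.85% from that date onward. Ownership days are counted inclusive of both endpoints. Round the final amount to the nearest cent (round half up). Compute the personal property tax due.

30 Jan – 15 Oct 2000: 260 days at 2.15% → $4,404,000 × 2.15% × 260/366 = $67,263.2787
16 Oct – 31 Dec 2000: 77 days at 2.85% → $4,404,000 × 2.85% × 77/366 = $26,405.9508
Total = $93,669.2295

$93,669.23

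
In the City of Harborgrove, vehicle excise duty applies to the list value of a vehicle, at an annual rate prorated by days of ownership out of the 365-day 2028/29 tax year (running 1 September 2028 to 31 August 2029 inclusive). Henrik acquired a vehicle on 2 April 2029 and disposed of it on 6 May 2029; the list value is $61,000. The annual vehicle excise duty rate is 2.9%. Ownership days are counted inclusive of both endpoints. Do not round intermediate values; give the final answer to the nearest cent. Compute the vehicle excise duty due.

$169.63

Days held (2 April – 6 May 2029): 35 out of 365
Tax = $61,000 × 2.9% × 35/365 = $169.6301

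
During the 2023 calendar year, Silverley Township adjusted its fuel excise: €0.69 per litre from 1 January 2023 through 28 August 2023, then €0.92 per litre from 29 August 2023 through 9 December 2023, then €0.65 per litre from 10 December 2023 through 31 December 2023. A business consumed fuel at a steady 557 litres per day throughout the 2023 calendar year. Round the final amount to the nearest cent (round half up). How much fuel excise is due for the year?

1 January – 28 August 2023: 240 days × 557 litres/day = 133,680 litres at €0.69/litre → €92239.20
29 August – 9 December 2023: 103 days × 557 litres/day = 57,371 litres at €0.92/litre → €52781.32
10 December – 31 December 2023: 22 days × 557 litres/day = 12,254 litres at €0.65/litre → €7965.10

€152985.62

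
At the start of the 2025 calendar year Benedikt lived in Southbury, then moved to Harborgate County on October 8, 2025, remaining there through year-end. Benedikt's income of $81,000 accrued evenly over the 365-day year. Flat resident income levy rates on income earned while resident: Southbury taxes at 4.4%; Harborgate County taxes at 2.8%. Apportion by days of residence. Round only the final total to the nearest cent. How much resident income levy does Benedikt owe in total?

Southbury, January 1 – October 7, 2025: 280 days → $81,000 × 4.4% × 280/365 = $2,734.0274
Harborgate County, October 8 – December 31, 2025: 85 days → $81,000 × 2.8% × 85/365 = $528.1644
Total = $3,262.1918

$3,262.19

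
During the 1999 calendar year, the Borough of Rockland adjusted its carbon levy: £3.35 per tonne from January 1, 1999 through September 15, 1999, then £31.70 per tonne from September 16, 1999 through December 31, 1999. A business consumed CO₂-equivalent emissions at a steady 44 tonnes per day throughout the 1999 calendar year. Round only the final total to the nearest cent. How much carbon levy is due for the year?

£187272.80

January 1 – September 15, 1999: 258 days × 44 tonnes/day = 11,352 tonnes at £3.35/tonne → £38029.20
September 16 – December 31, 1999: 107 days × 44 tonnes/day = 4,708 tonnes at £31.70/tonne → £149243.60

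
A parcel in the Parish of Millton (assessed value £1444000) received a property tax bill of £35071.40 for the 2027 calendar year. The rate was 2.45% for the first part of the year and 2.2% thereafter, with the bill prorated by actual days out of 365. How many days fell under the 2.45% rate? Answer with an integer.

Let d = days at the first rate; then 365 − d days at the second rate.
£1444000 × [2.45%·d + 2.2%·(365−d)] / 365 = £35071.40
Solving gives d = 334, so the new rate took effect on 1 December 2027.

334 days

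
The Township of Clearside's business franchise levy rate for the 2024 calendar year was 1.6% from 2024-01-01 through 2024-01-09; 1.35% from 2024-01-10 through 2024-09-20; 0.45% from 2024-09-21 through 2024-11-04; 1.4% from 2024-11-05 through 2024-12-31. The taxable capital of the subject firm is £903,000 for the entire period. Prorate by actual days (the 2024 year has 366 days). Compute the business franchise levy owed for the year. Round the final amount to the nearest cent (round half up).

2024-01-01 to 2024-01-09: 9 days at 1.6% → £903,000 × 1.6% × 9/366 = £355.2787
2024-01-10 to 2024-09-20: 255 days at 1.35% → £903,000 × 1.35% × 255/366 = £8,493.3811
2024-09-21 to 2024-11-04: 45 days at 0.45% → £903,000 × 0.45% × 45/366 = £499.6107
2024-11-05 to 2024-12-31: 57 days at 1.4% → £903,000 × 1.4% × 57/366 = £1,968.8361
Total = £11,317.1066

£11,317.11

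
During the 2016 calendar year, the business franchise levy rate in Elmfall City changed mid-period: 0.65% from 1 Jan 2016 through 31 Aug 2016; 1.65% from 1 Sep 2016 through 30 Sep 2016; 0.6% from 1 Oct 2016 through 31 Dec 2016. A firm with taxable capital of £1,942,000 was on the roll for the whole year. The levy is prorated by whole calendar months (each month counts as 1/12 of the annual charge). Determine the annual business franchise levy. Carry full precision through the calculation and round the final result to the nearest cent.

£13,998.58

1 Jan – 31 Aug 2016: 8 months at 0.65% → £1,942,000 × 0.65% × 8/12 = £8,415.3333
1 Sep – 30 Sep 2016: 1 month at 1.65% → £1,942,000 × 1.65% × 1/12 = £2,670.2500
1 Oct – 31 Dec 2016: 3 months at 0.6% → £1,942,000 × 0.6% × 3/12 = £2,913.0000
Total = £13,998.5833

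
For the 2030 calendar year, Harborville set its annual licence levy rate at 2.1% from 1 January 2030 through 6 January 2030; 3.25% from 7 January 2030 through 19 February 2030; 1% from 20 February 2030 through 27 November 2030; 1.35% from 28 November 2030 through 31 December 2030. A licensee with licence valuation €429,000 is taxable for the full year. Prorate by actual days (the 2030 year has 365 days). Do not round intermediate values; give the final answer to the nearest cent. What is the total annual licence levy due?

€5,671.03

1 January – 6 January 2030: 6 days at 2.1% → €429,000 × 2.1% × 6/365 = €148.0932
7 January – 19 February 2030: 44 days at 3.25% → €429,000 × 3.25% × 44/365 = €1,680.7397
20 February – 27 November 2030: 281 days at 1% → €429,000 × 1% × 281/365 = €3,302.7123
28 November – 31 December 2030: 34 days at 1.35% → €429,000 × 1.35% × 34/365 = €539.4822
Total = €5,671.0274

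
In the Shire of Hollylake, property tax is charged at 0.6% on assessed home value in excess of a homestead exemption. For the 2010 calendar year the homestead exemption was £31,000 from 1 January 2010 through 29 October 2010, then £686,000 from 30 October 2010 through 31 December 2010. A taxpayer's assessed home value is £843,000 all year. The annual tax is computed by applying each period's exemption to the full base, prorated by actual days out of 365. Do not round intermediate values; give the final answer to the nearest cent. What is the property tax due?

1 January – 29 October 2010: 302 days, exemption £31,000 → (£843,000 − £31,000) × 0.6% × 302/365 = £4,031.0795
30 October – 31 December 2010: 63 days, exemption £686,000 → (£843,000 − £686,000) × 0.6% × 63/365 = £162.5918
Total = £4,193.6712

£4,193.67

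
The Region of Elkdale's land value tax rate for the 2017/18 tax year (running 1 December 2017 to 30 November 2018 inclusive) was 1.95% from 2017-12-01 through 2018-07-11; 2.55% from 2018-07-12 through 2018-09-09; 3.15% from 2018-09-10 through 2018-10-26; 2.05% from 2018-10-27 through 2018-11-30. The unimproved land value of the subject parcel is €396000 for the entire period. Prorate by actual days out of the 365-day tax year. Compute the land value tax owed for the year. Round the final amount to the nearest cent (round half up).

€8762.45

2017-12-01 to 2018-07-11: 223 days at 1.95% → €396000 × 1.95% × 223/365 = €4717.8247
2018-07-12 to 2018-09-09: 60 days at 2.55% → €396000 × 2.55% × 60/365 = €1659.9452
2018-09-10 to 2018-10-26: 47 days at 3.15% → €396000 × 3.15% × 47/365 = €1606.2411
2018-10-27 to 2018-11-30: 35 days at 2.05% → €396000 × 2.05% × 35/365 = €778.4384
Total = €8762.4493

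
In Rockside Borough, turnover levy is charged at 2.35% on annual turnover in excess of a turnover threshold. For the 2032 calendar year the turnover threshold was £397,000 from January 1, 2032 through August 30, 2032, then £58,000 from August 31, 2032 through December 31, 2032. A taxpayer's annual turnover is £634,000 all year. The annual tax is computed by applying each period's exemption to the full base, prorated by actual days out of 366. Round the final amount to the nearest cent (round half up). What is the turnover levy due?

£8,246.77

January 1 – August 30, 2032: 243 days, exemption £397,000 → (£634,000 − £397,000) × 2.35% × 243/366 = £3,697.7828
August 31 – December 31, 2032: 123 days, exemption £58,000 → (£634,000 − £58,000) × 2.35% × 123/366 = £4,548.9836
Total = £8,246.7664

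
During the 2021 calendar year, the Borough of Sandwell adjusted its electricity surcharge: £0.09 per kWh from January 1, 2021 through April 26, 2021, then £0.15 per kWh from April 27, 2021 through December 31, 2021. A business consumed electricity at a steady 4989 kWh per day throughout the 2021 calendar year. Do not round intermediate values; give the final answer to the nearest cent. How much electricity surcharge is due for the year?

£238,424.31

January 1 – April 26, 2021: 116 days × 4989 kWh/day = 578,724 kWh at £0.09/kWh → £52,085.16
April 27 – December 31, 2021: 249 days × 4989 kWh/day = 1,242,261 kWh at £0.15/kWh → £186,339.15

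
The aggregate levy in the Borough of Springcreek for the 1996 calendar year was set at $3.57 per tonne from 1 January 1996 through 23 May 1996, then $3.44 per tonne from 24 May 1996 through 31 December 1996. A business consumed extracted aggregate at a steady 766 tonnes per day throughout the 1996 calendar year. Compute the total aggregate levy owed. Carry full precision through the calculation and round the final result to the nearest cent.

$978764.16

1 January – 23 May 1996: 144 days × 766 tonnes/day = 110,304 tonnes at $3.57/tonne → $393785.28
24 May – 31 December 1996: 222 days × 766 tonnes/day = 170,052 tonnes at $3.44/tonne → $584978.88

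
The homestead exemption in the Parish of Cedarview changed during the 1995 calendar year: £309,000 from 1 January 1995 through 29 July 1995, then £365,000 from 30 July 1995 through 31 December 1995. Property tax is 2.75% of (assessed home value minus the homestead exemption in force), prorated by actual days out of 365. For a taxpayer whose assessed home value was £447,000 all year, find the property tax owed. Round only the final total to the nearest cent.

1 January – 29 July 1995: 210 days, exemption £309,000 → (£447,000 − £309,000) × 2.75% × 210/365 = £2,183.4247
30 July – 31 December 1995: 155 days, exemption £365,000 → (£447,000 − £365,000) × 2.75% × 155/365 = £957.6027
Total = £3,141.0274

£3,141.03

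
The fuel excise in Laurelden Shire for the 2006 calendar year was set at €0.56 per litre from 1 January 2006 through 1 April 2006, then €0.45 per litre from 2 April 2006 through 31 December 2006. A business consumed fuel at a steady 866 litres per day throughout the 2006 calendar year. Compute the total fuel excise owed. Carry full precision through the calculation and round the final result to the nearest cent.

1 January – 1 April 2006: 91 days × 866 litres/day = 78,806 litres at €0.56/litre → €44,131.36
2 April – 31 December 2006: 274 days × 866 litres/day = 237,284 litres at €0.45/litre → €106,777.80

€150,909.16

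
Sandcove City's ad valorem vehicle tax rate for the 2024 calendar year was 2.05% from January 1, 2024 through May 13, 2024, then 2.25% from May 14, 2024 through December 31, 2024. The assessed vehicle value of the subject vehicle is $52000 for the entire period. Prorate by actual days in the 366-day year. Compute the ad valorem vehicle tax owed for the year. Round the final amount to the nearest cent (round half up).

$1131.92

January 1 – May 13, 2024: 134 days at 2.05% → $52000 × 2.05% × 134/366 = $390.2842
May 14 – December 31, 2024: 232 days at 2.25% → $52000 × 2.25% × 232/366 = $741.6393
Total = $1131.9235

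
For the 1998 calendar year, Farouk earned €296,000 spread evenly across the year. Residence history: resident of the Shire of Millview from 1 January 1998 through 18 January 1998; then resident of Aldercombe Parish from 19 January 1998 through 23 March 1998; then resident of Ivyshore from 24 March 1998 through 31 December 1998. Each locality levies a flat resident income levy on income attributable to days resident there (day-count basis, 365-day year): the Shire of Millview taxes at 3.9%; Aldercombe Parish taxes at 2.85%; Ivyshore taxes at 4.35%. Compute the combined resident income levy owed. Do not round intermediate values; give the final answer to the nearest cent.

€12,031.79

The Shire of Millview, 1 January – 18 January 1998: 18 days → €296,000 × 3.9% × 18/365 = €569.2932
Aldercombe Parish, 19 January – 23 March 1998: 64 days → €296,000 × 2.85% × 64/365 = €1,479.1890
Ivyshore, 24 March – 31 December 1998: 283 days → €296,000 × 4.35% × 283/365 = €9,983.3096
Total = €12,031.7918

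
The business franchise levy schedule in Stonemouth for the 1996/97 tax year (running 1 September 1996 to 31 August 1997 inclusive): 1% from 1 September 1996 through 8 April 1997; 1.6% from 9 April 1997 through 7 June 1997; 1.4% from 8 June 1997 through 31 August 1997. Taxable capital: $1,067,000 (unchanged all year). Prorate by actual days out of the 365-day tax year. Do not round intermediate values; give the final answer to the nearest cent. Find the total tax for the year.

1 September 1996 – 8 April 1997: 220 days at 1% → $1,067,000 × 1% × 220/365 = $6,431.2329
9 April – 7 June 1997: 60 days at 1.6% → $1,067,000 × 1.6% × 60/365 = $2,806.3562
8 June – 31 August 1997: 85 days at 1.4% → $1,067,000 × 1.4% × 85/365 = $3,478.7123
Total = $12,716.3014

$12,716.30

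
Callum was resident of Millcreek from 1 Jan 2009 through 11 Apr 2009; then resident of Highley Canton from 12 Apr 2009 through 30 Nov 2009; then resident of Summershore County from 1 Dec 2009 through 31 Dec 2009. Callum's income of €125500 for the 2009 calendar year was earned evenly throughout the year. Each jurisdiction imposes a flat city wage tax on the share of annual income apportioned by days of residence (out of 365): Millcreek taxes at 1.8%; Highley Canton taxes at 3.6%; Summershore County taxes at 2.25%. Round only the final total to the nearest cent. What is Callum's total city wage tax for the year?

€3749.01

Millcreek, 1 Jan – 11 Apr 2009: 101 days → €125500 × 1.8% × 101/365 = €625.0932
Highley Canton, 12 Apr – 30 Nov 2009: 233 days → €125500 × 3.6% × 233/365 = €2884.0932
Summershore County, 1 Dec – 31 Dec 2009: 31 days → €125500 × 2.25% × 31/365 = €239.8253
Total = €3749.0116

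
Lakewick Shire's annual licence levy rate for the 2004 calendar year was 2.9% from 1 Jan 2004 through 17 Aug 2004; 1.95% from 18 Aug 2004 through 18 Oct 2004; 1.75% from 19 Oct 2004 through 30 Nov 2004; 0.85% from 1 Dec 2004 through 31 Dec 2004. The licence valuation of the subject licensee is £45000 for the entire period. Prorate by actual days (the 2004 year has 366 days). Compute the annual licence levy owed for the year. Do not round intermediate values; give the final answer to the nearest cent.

1 Jan – 17 Aug 2004: 230 days at 2.9% → £45000 × 2.9% × 230/366 = £820.0820
18 Aug – 18 Oct 2004: 62 days at 1.95% → £45000 × 1.95% × 62/366 = £148.6475
19 Oct – 30 Nov 2004: 43 days at 1.75% → £45000 × 1.75% × 43/366 = £92.5205
1 Dec – 31 Dec 2004: 31 days at 0.85% → £45000 × 0.85% × 31/366 = £32.3975
Total = £1093.6475

£1093.65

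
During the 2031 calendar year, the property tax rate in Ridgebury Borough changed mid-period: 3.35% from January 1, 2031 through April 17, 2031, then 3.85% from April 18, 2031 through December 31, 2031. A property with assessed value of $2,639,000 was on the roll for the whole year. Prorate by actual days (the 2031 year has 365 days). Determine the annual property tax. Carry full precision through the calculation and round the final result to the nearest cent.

January 1 – April 17, 2031: 107 days at 3.35% → $2,639,000 × 3.35% × 107/365 = $25,916.4260
April 18 – December 31, 2031: 258 days at 3.85% → $2,639,000 × 3.85% × 258/365 = $71,816.9507
Total = $97,733.3767

$97,733.38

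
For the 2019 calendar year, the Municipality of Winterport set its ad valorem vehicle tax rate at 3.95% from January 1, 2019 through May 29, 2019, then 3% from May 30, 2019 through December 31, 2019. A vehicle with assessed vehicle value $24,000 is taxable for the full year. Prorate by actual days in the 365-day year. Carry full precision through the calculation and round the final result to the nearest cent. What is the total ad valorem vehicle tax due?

January 1 – May 29, 2019: 149 days at 3.95% → $24,000 × 3.95% × 149/365 = $386.9918
May 30 – December 31, 2019: 216 days at 3% → $24,000 × 3% × 216/365 = $426.0822
Total = $813.0740

$813.07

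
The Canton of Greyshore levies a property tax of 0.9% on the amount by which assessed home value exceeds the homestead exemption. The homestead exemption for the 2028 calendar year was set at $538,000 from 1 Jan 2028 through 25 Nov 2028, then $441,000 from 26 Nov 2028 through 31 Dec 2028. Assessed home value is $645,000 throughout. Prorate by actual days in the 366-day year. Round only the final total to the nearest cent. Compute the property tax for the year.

1 Jan – 25 Nov 2028: 330 days, exemption $538,000 → ($645,000 − $538,000) × 0.9% × 330/366 = $868.2787
26 Nov – 31 Dec 2028: 36 days, exemption $441,000 → ($645,000 − $441,000) × 0.9% × 36/366 = $180.5902
Total = $1,048.8689

$1,048.87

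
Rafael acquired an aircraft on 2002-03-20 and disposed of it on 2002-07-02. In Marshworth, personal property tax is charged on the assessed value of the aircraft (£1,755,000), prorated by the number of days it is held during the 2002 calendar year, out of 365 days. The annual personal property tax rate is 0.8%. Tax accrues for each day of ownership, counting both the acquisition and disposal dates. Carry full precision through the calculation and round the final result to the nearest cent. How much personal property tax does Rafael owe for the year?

£4,038.90

Days held (2002-03-20 to 2002-07-02): 105 out of 365
Tax = £1,755,000 × 0.8% × 105/365 = £4,038.9041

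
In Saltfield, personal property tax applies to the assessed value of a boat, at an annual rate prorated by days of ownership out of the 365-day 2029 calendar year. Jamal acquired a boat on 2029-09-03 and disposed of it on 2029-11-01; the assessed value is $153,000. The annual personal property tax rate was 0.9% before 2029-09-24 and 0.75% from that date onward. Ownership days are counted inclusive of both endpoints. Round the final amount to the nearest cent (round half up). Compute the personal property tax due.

2029-09-03 to 2029-09-23: 21 days at 0.9% → $153,000 × 0.9% × 21/365 = $79.2247
2029-09-24 to 2029-11-01: 39 days at 0.75% → $153,000 × 0.75% × 39/365 = $122.6096
Total = $201.8342

$201.83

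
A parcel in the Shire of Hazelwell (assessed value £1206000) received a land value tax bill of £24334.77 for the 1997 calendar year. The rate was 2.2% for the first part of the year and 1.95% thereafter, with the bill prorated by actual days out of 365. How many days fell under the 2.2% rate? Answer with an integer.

Let d = days at the first rate; then 365 − d days at the second rate.
£1206000 × [2.2%·d + 1.95%·(365−d)] / 365 = £24334.77
Solving gives d = 99, so the new rate took effect on April 10, 1997.

99 days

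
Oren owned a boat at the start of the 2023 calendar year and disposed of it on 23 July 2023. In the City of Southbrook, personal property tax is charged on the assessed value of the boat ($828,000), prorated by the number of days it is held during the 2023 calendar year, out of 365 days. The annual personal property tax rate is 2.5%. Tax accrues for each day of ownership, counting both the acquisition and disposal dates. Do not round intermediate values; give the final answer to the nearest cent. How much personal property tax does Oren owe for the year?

$11,569.32

Days held (1 January – 23 July 2023): 204 out of 365
Tax = $828,000 × 2.5% × 204/365 = $11,569.3151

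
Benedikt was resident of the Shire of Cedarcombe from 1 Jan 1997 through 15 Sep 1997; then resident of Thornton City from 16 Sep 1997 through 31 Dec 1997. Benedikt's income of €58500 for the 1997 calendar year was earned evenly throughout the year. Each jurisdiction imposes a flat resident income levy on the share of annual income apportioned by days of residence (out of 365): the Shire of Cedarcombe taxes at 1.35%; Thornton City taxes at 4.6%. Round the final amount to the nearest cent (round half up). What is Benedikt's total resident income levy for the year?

The Shire of Cedarcombe, 1 Jan – 15 Sep 1997: 258 days → €58500 × 1.35% × 258/365 = €558.2342
Thornton City, 16 Sep – 31 Dec 1997: 107 days → €58500 × 4.6% × 107/365 = €788.8685
Total = €1347.1027

€1347.10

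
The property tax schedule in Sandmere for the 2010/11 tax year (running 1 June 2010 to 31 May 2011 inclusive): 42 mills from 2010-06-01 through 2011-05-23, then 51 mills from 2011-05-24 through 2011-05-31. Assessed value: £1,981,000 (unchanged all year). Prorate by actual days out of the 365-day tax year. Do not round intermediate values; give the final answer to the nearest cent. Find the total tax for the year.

2010-06-01 to 2011-05-23: 357 days at 42 mills → £1,981,000 × 4.2% × 357/365 = £81,378.3945
2011-05-24 to 2011-05-31: 8 days at 51 mills → £1,981,000 × 5.1% × 8/365 = £2,214.3781
Total = £83,592.7726

£83,592.77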